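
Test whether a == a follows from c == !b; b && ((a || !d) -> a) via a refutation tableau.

Yes

Initial set: {(c == !b); (b && ((a || !d) -> a)); !(a == a)}.
(b && ((a || !d) -> a)): α-rule — add b, ((a || !d) -> a).
(c == !b): β-rule — branch into c, !b  //  !c, !!b.
  branch 1 (add c, !b):
    × closes — contains both b and !b.
  branch 2 (add !c, !!b):
    !(a == a): β-rule — branch into a, !a  //  !a, a.
      branch 2.1 (add a, !a):
        × closes — contains both a and !a.
      branch 2.2 (add !a, a):
        × closes — contains both a and !a.
All 3 branches close.
Every branch closed, so the premises entail the conclusion.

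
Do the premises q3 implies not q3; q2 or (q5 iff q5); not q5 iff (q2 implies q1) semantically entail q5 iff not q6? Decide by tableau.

No

Initial set: {(q3 implies not q3); (q2 or (q5 iff q5)); (not q5 iff (q2 implies q1)); not (q5 iff not q6)}.
(q3 implies not q3): β-rule — branch into not q3  //  not q3.
  branch 1 (add not q3):
    (q2 or (q5 iff q5)): β-rule — branch into q2  //  (q5 iff q5).
      branch 1.1 (add q2):
        (not q5 iff (q2 implies q1)): β-rule — branch into not q5, (q2 implies q1)  //  not not q5, not (q2 implies q1).
          branch 1.1.1 (add not q5, (q2 implies q1)):
            not (q5 iff not q6): β-rule — branch into q5, not not q6  //  not q5, not q6.
              branch 1.1.1.1 (add q5, not not q6):
                × closes — contains both q5 and not q5.
              branch 1.1.1.2 (add not q5, not q6):
                (q2 implies q1): β-rule — branch into not q2  //  q1.
                  branch 1.1.1.2.1 (add not q2):
                    × closes — contains both q2 and not q2.
                  branch 1.1.1.2.2 (add q1):
                    ○ open, literals {q1=T, q2=T, q3=F, q5=F, q6=F}.
          branch 1.1.2 (add not not q5, not (q2 implies q1)):
            not (q2 implies q1): α-rule — add q2, not q1.
            not (q5 iff not q6): β-rule — branch into q5, not not q6  //  not q5, not q6.
              branch 1.1.2.1 (add q5, not not q6):
                ○ open, literals {q1=F, q2=T, q3=F, q5=T, q6=T}.
              branch 1.1.2.2 (add not q5, not q6):
                × closes — contains both q5 and not q5.
      branch 1.2 (add (q5 iff q5)):
        (not q5 iff (q2 implies q1)): β-rule — branch into not q5, (q2 implies q1)  //  not not q5, not (q2 implies q1).
          branch 1.2.1 (add not q5, (q2 implies q1)):
            not (q5 iff not q6): β-rule — branch into q5, not not q6  //  not q5, not q6.
              branch 1.2.1.1 (add q5, not not q6):
                × closes — contains both q5 and not q5.
              branch 1.2.1.2 (add not q5, not q6):
                (q5 iff q5): β-rule — branch into q5, q5  //  not q5, not q5.
                  branch 1.2.1.2.1 (add q5, q5):
                    × closes — contains both q5 and not q5.
                  branch 1.2.1.2.2 (add not q5, not q5):
                    (q2 implies q1): β-rule — branch into not q2  //  q1.
                      branch 1.2.1.2.2.1 (add not q2):
                        ○ open, literals {q2=F, q3=F, q5=F, q6=F}.
                      branch 1.2.1.2.2.2 (add q1):
                        ○ open, literals {q1=T, q3=F, q5=F, q6=F}.
          branch 1.2.2 (add not not q5, not (q2 implies q1)):
            not (q2 implies q1): α-rule — add q2, not q1.
            not (q5 iff not q6): β-rule — branch into q5, not not q6  //  not q5, not q6.
              branch 1.2.2.1 (add q5, not not q6):
                (q5 iff q5): β-rule — branch into q5, q5  //  not q5, not q5.
                  branch 1.2.2.1.1 (add q5, q5):
                    ○ open, literals {q1=F, q2=T, q3=F, q5=T, q6=T}.
                  branch 1.2.2.1.2 (add not q5, not q5):
                    × closes — contains both q5 and not q5.
              branch 1.2.2.2 (add not q5, not q6):
                × closes — contains both q5 and not q5.
  branch 2 (add not q3):
    (q2 or (q5 iff q5)): β-rule — branch into q2  //  (q5 iff q5).
      branch 2.1 (add q2):
        (not q5 iff (q2 implies q1)): β-rule — branch into not q5, (q2 implies q1)  //  not not q5, not (q2 implies q1).
          branch 2.1.1 (add not q5, (q2 implies q1)):
            not (q5 iff not q6): β-rule — branch into q5, not not q6  //  not q5, not q6.
              branch 2.1.1.1 (add q5, not not q6):
                × closes — contains both q5 and not q5.
              branch 2.1.1.2 (add not q5, not q6):
                (q2 implies q1): β-rule — branch into not q2  //  q1.
                  branch 2.1.1.2.1 (add not q2):
                    × closes — contains both q2 and not q2.
                  branch 2.1.1.2.2 (add q1):
                    ○ open, literals {q1=T, q2=T, q3=F, q5=F, q6=F}.
          branch 2.1.2 (add not not q5, not (q2 implies q1)):
            not (q2 implies q1): α-rule — add q2, not q1.
            not (q5 iff not q6): β-rule — branch into q5, not not q6  //  not q5, not q6.
              branch 2.1.2.1 (add q5, not not q6):
                ○ open, literals {q1=F, q2=T, q3=F, q5=T, q6=T}.
              branch 2.1.2.2 (add not q5, not q6):
                × closes — contains both q5 and not q5.
      branch 2.2 (add (q5 iff q5)):
        (not q5 iff (q2 implies q1)): β-rule — branch into not q5, (q2 implies q1)  //  not not q5, not (q2 implies q1).
          branch 2.2.1 (add not q5, (q2 implies q1)):
            not (q5 iff not q6): β-rule — branch into q5, not not q6  //  not q5, not q6.
              branch 2.2.1.1 (add q5, not not q6):
                × closes — contains both q5 and not q5.
              branch 2.2.1.2 (add not q5, not q6):
                (q5 iff q5): β-rule — branch into q5, q5  //  not q5, not q5.
                  branch 2.2.1.2.1 (add q5, q5):
                    × closes — contains both q5 and not q5.
                  branch 2.2.1.2.2 (add not q5, not q5):
                    (q2 implies q1): β-rule — branch into not q2  //  q1.
                      branch 2.2.1.2.2.1 (add not q2):
                        ○ open, literals {q2=F, q3=F, q5=F, q6=F}.
                      branch 2.2.1.2.2.2 (add q1):
                        ○ open, literals {q1=T, q3=F, q5=F, q6=F}.
          branch 2.2.2 (add not not q5, not (q2 implies q1)):
            not (q2 implies q1): α-rule — add q2, not q1.
            not (q5 iff not q6): β-rule — branch into q5, not not q6  //  not q5, not q6.
              branch 2.2.2.1 (add q5, not not q6):
                (q5 iff q5): β-rule — branch into q5, q5  //  not q5, not q5.
                  branch 2.2.2.1.1 (add q5, q5):
                    ○ open, literals {q1=F, q2=T, q3=F, q5=T, q6=T}.
                  branch 2.2.2.1.2 (add not q5, not q5):
                    × closes — contains both q5 and not q5.
              branch 2.2.2.2 (add not q5, not q6):
                × closes — contains both q5 and not q5.
14 branches closed, 10 open.
An open branch gives a countermodel: q1=T, q2=T, q3=F, q5=F, q6=F (unmentioned atoms arbitrary); the premises hold there but the conclusion fails.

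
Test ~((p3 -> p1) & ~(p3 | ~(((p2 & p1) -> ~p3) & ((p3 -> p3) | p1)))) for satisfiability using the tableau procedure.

Initial set: {~((p3 -> p1) & ~(p3 | ~(((p2 & p1) -> ~p3) & ((p3 -> p3) | p1))))}.
~((p3 -> p1) & ~(p3 | ~(((p2 & p1) -> ~p3) & ((p3 -> p3) | p1)))): β-rule — branch into ~(p3 -> p1)  //  ~~(p3 | ~(((p2 & p1) -> ~p3) & ((p3 -> p3) | p1))).
  branch 1 (add ~(p3 -> p1)):
    ~(p3 -> p1): α-rule — add p3, ~p1.
    ○ open, literals {p1=0, p3=1}.
  branch 2 (add ~~(p3 | ~(((p2 & p1) -> ~p3) & ((p3 -> p3) | p1)))):
    ~~(p3 | ~(((p2 & p1) -> ~p3) & ((p3 -> p3) | p1))): β-rule — branch into p3  //  ~(((p2 & p1) -> ~p3) & ((p3 -> p3) | p1)).
      branch 2.1 (add p3):
        ○ open, literals {p3=1}.
      branch 2.2 (add ~(((p2 & p1) -> ~p3) & ((p3 -> p3) | p1))):
        ~(((p2 & p1) -> ~p3) & ((p3 -> p3) | p1)): β-rule — branch into ~((p2 & p1) -> ~p3)  //  ~((p3 -> p3) | p1).
          branch 2.2.1 (add ~((p2 & p1) -> ~p3)):
            ~((p2 & p1) -> ~p3): α-rule — add (p2 & p1), ~~p3.
            (p2 & p1): α-rule — add p2, p1.
            ○ open, literals {p1=1, p2=1, p3=1}.
          branch 2.2.2 (add ~((p3 -> p3) | p1)):
            ~((p3 -> p3) | p1): α-rule — add ~(p3 -> p3), ~p1.
            ~(p3 -> p3): α-rule — add p3, ~p3.
            × closes — contains both p3 and ~p3.
1 branch closed, 3 open.
An open branch gives a satisfying assignment: p1=0, p3=1.

Satisfiable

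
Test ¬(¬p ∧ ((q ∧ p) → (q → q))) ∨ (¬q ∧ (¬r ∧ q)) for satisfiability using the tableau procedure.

Initial set: {T (¬(¬p ∧ ((q ∧ p) → (q → q))) ∨ (¬q ∧ (¬r ∧ q)))}.
T (¬(¬p ∧ ((q ∧ p) → (q → q))) ∨ (¬q ∧ (¬r ∧ q))): β-rule — branch into T ¬(¬p ∧ ((q ∧ p) → (q → q)))  //  T (¬q ∧ (¬r ∧ q)).
  branch 1 (add T ¬(¬p ∧ ((q ∧ p) → (q → q)))):
    T ¬(¬p ∧ ((q ∧ p) → (q → q))): β-rule — branch into F ¬p  //  F ((q ∧ p) → (q → q)).
      branch 1.1 (add F ¬p):
        ○ open, literals {p=true}.
      branch 1.2 (add F ((q ∧ p) → (q → q))):
        F ((q ∧ p) → (q → q)): α-rule — add T (q ∧ p), F (q → q).
        T (q ∧ p): α-rule — add T q, T p.
        F (q → q): α-rule — add T q, F q.
        × closes — contains both q and ¬q.
  branch 2 (add T (¬q ∧ (¬r ∧ q))):
    T (¬q ∧ (¬r ∧ q)): α-rule — add T ¬q, T (¬r ∧ q).
    T (¬r ∧ q): α-rule — add T ¬r, T q.
    × closes — contains both q and ¬q.
2 branches closed, 1 open.
An open branch gives a satisfying assignment: p=true.

Satisfiable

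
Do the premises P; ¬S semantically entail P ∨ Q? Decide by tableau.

Yes

Initial set: {P; ¬S; ¬(P ∨ Q)}.
¬(P ∨ Q): α-rule — add ¬P, ¬Q.
× closes — contains both P and ¬P.
All 1 branch closes.
Every branch closed, so the premises entail the conclusion.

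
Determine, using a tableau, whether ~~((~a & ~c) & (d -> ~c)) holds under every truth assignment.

Not valid

Assume the negation and expand:
Initial set: {~~~((~a & ~c) & (d -> ~c))}.
~~~((~a & ~c) & (d -> ~c)): drop double negation, giving ~((~a & ~c) & (d -> ~c)).
~((~a & ~c) & (d -> ~c)): β-rule — branch into ~(~a & ~c)  //  ~(d -> ~c).
  branch 1 (add ~(~a & ~c)):
    ~(~a & ~c): β-rule — branch into ~~a  //  ~~c.
      branch 1.1 (add ~~a):
        ○ open, literals {a=true}.
      branch 1.2 (add ~~c):
        ○ open, literals {c=true}.
  branch 2 (add ~(d -> ~c)):
    ~(d -> ~c): α-rule — add d, ~~c.
    ○ open, literals {c=true, d=true}.
0 branches closed, 3 open.
An open branch gives a countermodel: a=true (unmentioned atoms arbitrary); under it the original formula is false.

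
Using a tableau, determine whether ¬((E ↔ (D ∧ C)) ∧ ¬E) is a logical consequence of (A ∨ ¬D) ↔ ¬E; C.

No

Initial set: {T ((A ∨ ¬D) ↔ ¬E); T C; F ¬((E ↔ (D ∧ C)) ∧ ¬E)}.
F ¬((E ↔ (D ∧ C)) ∧ ¬E): α-rule — add T (E ↔ (D ∧ C)), T ¬E.
T ((A ∨ ¬D) ↔ ¬E): β-rule — branch into T (A ∨ ¬D), T ¬E  //  F (A ∨ ¬D), F ¬E.
  branch 1 (add T (A ∨ ¬D), T ¬E):
    T (E ↔ (D ∧ C)): β-rule — branch into T E, T (D ∧ C)  //  F E, F (D ∧ C).
      branch 1.1 (add T E, T (D ∧ C)):
        × closes — contains both E and ¬E.
      branch 1.2 (add F E, F (D ∧ C)):
        T (A ∨ ¬D): β-rule — branch into T A  //  T ¬D.
          branch 1.2.1 (add T A):
            F (D ∧ C): β-rule — branch into F D  //  F C.
              branch 1.2.1.1 (add F D):
                ○ open, literals {A=T, C=T, D=F, E=F}.
              branch 1.2.1.2 (add F C):
                × closes — contains both C and ¬C.
          branch 1.2.2 (add T ¬D):
            F (D ∧ C): β-rule — branch into F D  //  F C.
              branch 1.2.2.1 (add F D):
                ○ open, literals {C=T, D=F, E=F}.
              branch 1.2.2.2 (add F C):
                × closes — contains both C and ¬C.
  branch 2 (add F (A ∨ ¬D), F ¬E):
    × closes — contains both E and ¬E.
4 branches closed, 2 open.
An open branch gives a countermodel: A=T, C=T, D=F, E=F (unmentioned atoms arbitrary); the premises hold there but the conclusion fails.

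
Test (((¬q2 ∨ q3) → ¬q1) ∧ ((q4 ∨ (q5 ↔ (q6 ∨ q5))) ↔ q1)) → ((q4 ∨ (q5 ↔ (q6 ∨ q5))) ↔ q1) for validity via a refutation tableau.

Valid

Assume the negation and expand:
Initial set: {¬((((¬q2 ∨ q3) → ¬q1) ∧ ((q4 ∨ (q5 ↔ (q6 ∨ q5))) ↔ q1)) → ((q4 ∨ (q5 ↔ (q6 ∨ q5))) ↔ q1))}.
¬((((¬q2 ∨ q3) → ¬q1) ∧ ((q4 ∨ (q5 ↔ (q6 ∨ q5))) ↔ q1)) → ((q4 ∨ (q5 ↔ (q6 ∨ q5))) ↔ q1)): α-rule — add (((¬q2 ∨ q3) → ¬q1) ∧ ((q4 ∨ (q5 ↔ (q6 ∨ q5))) ↔ q1)), ¬((q4 ∨ (q5 ↔ (q6 ∨ q5))) ↔ q1).
(((¬q2 ∨ q3) → ¬q1) ∧ ((q4 ∨ (q5 ↔ (q6 ∨ q5))) ↔ q1)): α-rule — add ((¬q2 ∨ q3) → ¬q1), ((q4 ∨ (q5 ↔ (q6 ∨ q5))) ↔ q1).
¬((q4 ∨ (q5 ↔ (q6 ∨ q5))) ↔ q1): β-rule — branch into (q4 ∨ (q5 ↔ (q6 ∨ q5))), ¬q1  //  ¬(q4 ∨ (q5 ↔ (q6 ∨ q5))), q1.
  branch 1 (add (q4 ∨ (q5 ↔ (q6 ∨ q5))), ¬q1):
    ((¬q2 ∨ q3) → ¬q1): β-rule — branch into ¬(¬q2 ∨ q3)  //  ¬q1.
      branch 1.1 (add ¬(¬q2 ∨ q3)):
        ¬(¬q2 ∨ q3): α-rule — add ¬¬q2, ¬q3.
        ((q4 ∨ (q5 ↔ (q6 ∨ q5))) ↔ q1): β-rule — branch into (q4 ∨ (q5 ↔ (q6 ∨ q5))), q1  //  ¬(q4 ∨ (q5 ↔ (q6 ∨ q5))), ¬q1.
          branch 1.1.1 (add (q4 ∨ (q5 ↔ (q6 ∨ q5))), q1):
            × closes — contains both q1 and ¬q1.
          branch 1.1.2 (add ¬(q4 ∨ (q5 ↔ (q6 ∨ q5))), ¬q1):
            ¬(q4 ∨ (q5 ↔ (q6 ∨ q5))): α-rule — add ¬q4, ¬(q5 ↔ (q6 ∨ q5)).
            (q4 ∨ (q5 ↔ (q6 ∨ q5))): β-rule — branch into q4  //  (q5 ↔ (q6 ∨ q5)).
              branch 1.1.2.1 (add q4):
                × closes — contains both q4 and ¬q4.
              branch 1.1.2.2 (add (q5 ↔ (q6 ∨ q5))):
                ¬(q5 ↔ (q6 ∨ q5)): β-rule — branch into q5, ¬(q6 ∨ q5)  //  ¬q5, (q6 ∨ q5).
                  branch 1.1.2.2.1 (add q5, ¬(q6 ∨ q5)):
                    ¬(q6 ∨ q5): α-rule — add ¬q6, ¬q5.
                    × closes — contains both q5 and ¬q5.
                  branch 1.1.2.2.2 (add ¬q5, (q6 ∨ q5)):
                    (q5 ↔ (q6 ∨ q5)): β-rule — branch into q5, (q6 ∨ q5)  //  ¬q5, ¬(q6 ∨ q5).
                      branch 1.1.2.2.2.1 (add q5, (q6 ∨ q5)):
                        × closes — contains both q5 and ¬q5.
                      branch 1.1.2.2.2.2 (add ¬q5, ¬(q6 ∨ q5)):
                        ¬(q6 ∨ q5): α-rule — add ¬q6, ¬q5.
                        (q6 ∨ q5): β-rule — branch into q6  //  q5.
                          branch 1.1.2.2.2.2.1 (add q6):
                            × closes — contains both q6 and ¬q6.
                          branch 1.1.2.2.2.2.2 (add q5):
                            × closes — contains both q5 and ¬q5.
      branch 1.2 (add ¬q1):
        ((q4 ∨ (q5 ↔ (q6 ∨ q5))) ↔ q1): β-rule — branch into (q4 ∨ (q5 ↔ (q6 ∨ q5))), q1  //  ¬(q4 ∨ (q5 ↔ (q6 ∨ q5))), ¬q1.
          branch 1.2.1 (add (q4 ∨ (q5 ↔ (q6 ∨ q5))), q1):
            × closes — contains both q1 and ¬q1.
          branch 1.2.2 (add ¬(q4 ∨ (q5 ↔ (q6 ∨ q5))), ¬q1):
            ¬(q4 ∨ (q5 ↔ (q6 ∨ q5))): α-rule — add ¬q4, ¬(q5 ↔ (q6 ∨ q5)).
            (q4 ∨ (q5 ↔ (q6 ∨ q5))): β-rule — branch into q4  //  (q5 ↔ (q6 ∨ q5)).
              branch 1.2.2.1 (add q4):
                × closes — contains both q4 and ¬q4.
              branch 1.2.2.2 (add (q5 ↔ (q6 ∨ q5))):
                ¬(q5 ↔ (q6 ∨ q5)): β-rule — branch into q5, ¬(q6 ∨ q5)  //  ¬q5, (q6 ∨ q5).
                  branch 1.2.2.2.1 (add q5, ¬(q6 ∨ q5)):
                    ¬(q6 ∨ q5): α-rule — add ¬q6, ¬q5.
                    × closes — contains both q5 and ¬q5.
                  branch 1.2.2.2.2 (add ¬q5, (q6 ∨ q5)):
                    (q5 ↔ (q6 ∨ q5)): β-rule — branch into q5, (q6 ∨ q5)  //  ¬q5, ¬(q6 ∨ q5).
                      branch 1.2.2.2.2.1 (add q5, (q6 ∨ q5)):
                        × closes — contains both q5 and ¬q5.
                      branch 1.2.2.2.2.2 (add ¬q5, ¬(q6 ∨ q5)):
                        ¬(q6 ∨ q5): α-rule — add ¬q6, ¬q5.
                        (q6 ∨ q5): β-rule — branch into q6  //  q5.
                          branch 1.2.2.2.2.2.1 (add q6):
                            × closes — contains both q6 and ¬q6.
                          branch 1.2.2.2.2.2.2 (add q5):
                            × closes — contains both q5 and ¬q5.
  branch 2 (add ¬(q4 ∨ (q5 ↔ (q6 ∨ q5))), q1):
    ¬(q4 ∨ (q5 ↔ (q6 ∨ q5))): α-rule — add ¬q4, ¬(q5 ↔ (q6 ∨ q5)).
    ((¬q2 ∨ q3) → ¬q1): β-rule — branch into ¬(¬q2 ∨ q3)  //  ¬q1.
      branch 2.1 (add ¬(¬q2 ∨ q3)):
        ¬(¬q2 ∨ q3): α-rule — add ¬¬q2, ¬q3.
        ((q4 ∨ (q5 ↔ (q6 ∨ q5))) ↔ q1): β-rule — branch into (q4 ∨ (q5 ↔ (q6 ∨ q5))), q1  //  ¬(q4 ∨ (q5 ↔ (q6 ∨ q5))), ¬q1.
          branch 2.1.1 (add (q4 ∨ (q5 ↔ (q6 ∨ q5))), q1):
            ¬(q5 ↔ (q6 ∨ q5)): β-rule — branch into q5, ¬(q6 ∨ q5)  //  ¬q5, (q6 ∨ q5).
              branch 2.1.1.1 (add q5, ¬(q6 ∨ q5)):
                ¬(q6 ∨ q5): α-rule — add ¬q6, ¬q5.
                × closes — contains both q5 and ¬q5.
              branch 2.1.1.2 (add ¬q5, (q6 ∨ q5)):
                (q4 ∨ (q5 ↔ (q6 ∨ q5))): β-rule — branch into q4  //  (q5 ↔ (q6 ∨ q5)).
                  branch 2.1.1.2.1 (add q4):
                    × closes — contains both q4 and ¬q4.
                  branch 2.1.1.2.2 (add (q5 ↔ (q6 ∨ q5))):
                    (q6 ∨ q5): β-rule — branch into q6  //  q5.
                      branch 2.1.1.2.2.1 (add q6):
                        (q5 ↔ (q6 ∨ q5)): β-rule — branch into q5, (q6 ∨ q5)  //  ¬q5, ¬(q6 ∨ q5).
                          branch 2.1.1.2.2.1.1 (add q5, (q6 ∨ q5)):
                            × closes — contains both q5 and ¬q5.
                          branch 2.1.1.2.2.1.2 (add ¬q5, ¬(q6 ∨ q5)):
                            ¬(q6 ∨ q5): α-rule — add ¬q6, ¬q5.
                            × closes — contains both q6 and ¬q6.
                      branch 2.1.1.2.2.2 (add q5):
                        × closes — contains both q5 and ¬q5.
          branch 2.1.2 (add ¬(q4 ∨ (q5 ↔ (q6 ∨ q5))), ¬q1):
            × closes — contains both q1 and ¬q1.
      branch 2.2 (add ¬q1):
        × closes — contains both q1 and ¬q1.
All 19 branches close.
Every branch closed, so the negation is unsatisfiable and the formula is valid.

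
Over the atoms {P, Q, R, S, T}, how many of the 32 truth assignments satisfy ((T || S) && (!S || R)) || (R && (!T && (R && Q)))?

18

Initial set: {(((T || S) && (!S || R)) || (R && (!T && (R && Q))))}.
(((T || S) && (!S || R)) || (R && (!T && (R && Q)))): β-rule — branch into ((T || S) && (!S || R))  //  (R && (!T && (R && Q))).
  branch 1 (add ((T || S) && (!S || R))):
    ((T || S) && (!S || R)): α-rule — add (T || S), (!S || R).
    (T || S): β-rule — branch into T  //  S.
      branch 1.1 (add T):
        (!S || R): β-rule — branch into !S  //  R.
          branch 1.1.1 (add !S):
            ○ open, literals {S=0, T=1}.
          branch 1.1.2 (add R):
            ○ open, literals {R=1, T=1}.
      branch 1.2 (add S):
        (!S || R): β-rule — branch into !S  //  R.
          branch 1.2.1 (add !S):
            × closes — contains both S and !S.
          branch 1.2.2 (add R):
            ○ open, literals {R=1, S=1}.
  branch 2 (add (R && (!T && (R && Q)))):
    (R && (!T && (R && Q))): α-rule — add R, (!T && (R && Q)).
    (!T && (R && Q)): α-rule — add !T, (R && Q).
    (R && Q): α-rule — add R, Q.
    ○ open, literals {Q=1, R=1, T=0}.
1 branch closed, 4 open.
Each open branch fixes some atoms; the unmentioned ones are free. Counting distinct full assignments: branch {S=0, T=1} (P, Q, R) contributes 8 new; branch {R=1, T=1} (P, Q, S) contributes 4 new; branch {R=1, S=1} (P, Q, T) contributes 4 new; branch {Q=1, R=1, T=0} (P, S) contributes 2 new. Total: 18.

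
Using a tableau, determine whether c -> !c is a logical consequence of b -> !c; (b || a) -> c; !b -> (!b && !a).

Initial set: {(b -> !c); ((b || a) -> c); (!b -> (!b && !a)); !(c -> !c)}.
!(c -> !c): α-rule — add c, !!c.
(b -> !c): β-rule — branch into !b  //  !c.
  branch 1 (add !b):
    ((b || a) -> c): β-rule — branch into !(b || a)  //  c.
      branch 1.1 (add !(b || a)):
        !(b || a): α-rule — add !b, !a.
        (!b -> (!b && !a)): β-rule — branch into !!b  //  (!b && !a).
          branch 1.1.1 (add !!b):
            × closes — contains both b and !b.
          branch 1.1.2 (add (!b && !a)):
            (!b && !a): α-rule — add !b, !a.
            ○ open, literals {a=false, b=false, c=true}.
      branch 1.2 (add c):
        (!b -> (!b && !a)): β-rule — branch into !!b  //  (!b && !a).
          branch 1.2.1 (add !!b):
            × closes — contains both b and !b.
          branch 1.2.2 (add (!b && !a)):
            (!b && !a): α-rule — add !b, !a.
            ○ open, literals {a=false, b=false, c=true}.
  branch 2 (add !c):
    × closes — contains both c and !c.
3 branches closed, 2 open.
An open branch gives a countermodel: a=false, b=false, c=true (unmentioned atoms arbitrary); the premises hold there but the conclusion fails.

No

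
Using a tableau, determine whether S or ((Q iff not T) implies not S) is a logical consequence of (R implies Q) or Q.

Initial set: {((R implies Q) or Q); not (S or ((Q iff not T) implies not S))}.
not (S or ((Q iff not T) implies not S)): α-rule — add not S, not ((Q iff not T) implies not S).
not ((Q iff not T) implies not S): α-rule — add (Q iff not T), not not S.
× closes — contains both S and not S.
All 1 branch closes.
Every branch closed, so the premises entail the conclusion.

Yes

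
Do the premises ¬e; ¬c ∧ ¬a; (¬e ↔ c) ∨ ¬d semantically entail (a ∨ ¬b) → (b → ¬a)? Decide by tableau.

Yes

Initial set: {T ¬e; T (¬c ∧ ¬a); T ((¬e ↔ c) ∨ ¬d); F ((a ∨ ¬b) → (b → ¬a))}.
T (¬c ∧ ¬a): α-rule — add T ¬c, T ¬a.
F ((a ∨ ¬b) → (b → ¬a)): α-rule — add T (a ∨ ¬b), F (b → ¬a).
F (b → ¬a): α-rule — add T b, F ¬a.
× closes — contains both a and ¬a.
All 1 branch closes.
Every branch closed, so the premises entail the conclusion.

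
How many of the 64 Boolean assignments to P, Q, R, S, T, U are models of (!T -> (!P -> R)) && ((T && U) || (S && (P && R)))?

Initial set: {((!T -> (!P -> R)) && ((T && U) || (S && (P && R))))}.
((!T -> (!P -> R)) && ((T && U) || (S && (P && R)))): α-rule — add (!T -> (!P -> R)), ((T && U) || (S && (P && R))).
(!T -> (!P -> R)): β-rule — branch into !!T  //  (!P -> R).
  branch 1 (add !!T):
    ((T && U) || (S && (P && R))): β-rule — branch into (T && U)  //  (S && (P && R)).
      branch 1.1 (add (T && U)):
        (T && U): α-rule — add T, U.
        ○ open, literals {T=T, U=T}.
      branch 1.2 (add (S && (P && R))):
        (S && (P && R)): α-rule — add S, (P && R).
        (P && R): α-rule — add P, R.
        ○ open, literals {P=T, R=T, S=T, T=T}.
  branch 2 (add (!P -> R)):
    ((T && U) || (S && (P && R))): β-rule — branch into (T && U)  //  (S && (P && R)).
      branch 2.1 (add (T && U)):
        (T && U): α-rule — add T, U.
        (!P -> R): β-rule — branch into !!P  //  R.
          branch 2.1.1 (add !!P):
            ○ open, literals {P=T, T=T, U=T}.
          branch 2.1.2 (add R):
            ○ open, literals {R=T, T=T, U=T}.
      branch 2.2 (add (S && (P && R))):
        (S && (P && R)): α-rule — add S, (P && R).
        (P && R): α-rule — add P, R.
        (!P -> R): β-rule — branch into !!P  //  R.
          branch 2.2.1 (add !!P):
            ○ open, literals {P=T, R=T, S=T}.
          branch 2.2.2 (add R):
            ○ open, literals {P=T, R=T, S=T}.
0 branches closed, 6 open.
Each open branch fixes some atoms; the unmentioned ones are free. Counting distinct full assignments: branch {T=T, U=T} (P, Q, R, S) contributes 16 new; branch {P=T, R=T, S=T, T=T} (Q, U) contributes 2 new; branch {P=T, T=T, U=T} (Q, R, S) contributes 0 new; branch {R=T, T=T, U=T} (P, Q, S) contributes 0 new; branch {P=T, R=T, S=T} (Q, T, U) contributes 4 new; branch {P=T, R=T, S=T} (Q, T, U) contributes 0 new. Total: 22.

22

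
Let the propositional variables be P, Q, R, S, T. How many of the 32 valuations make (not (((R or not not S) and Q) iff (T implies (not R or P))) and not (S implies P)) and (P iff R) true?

2

Initial set: {((not (((R or not not S) and Q) iff (T implies (not R or P))) and not (S implies P)) and (P iff R))}.
((not (((R or not not S) and Q) iff (T implies (not R or P))) and not (S implies P)) and (P iff R)): α-rule — add (not (((R or not not S) and Q) iff (T implies (not R or P))) and not (S implies P)), (P iff R).
(not (((R or not not S) and Q) iff (T implies (not R or P))) and not (S implies P)): α-rule — add not (((R or not not S) and Q) iff (T implies (not R or P))), not (S implies P).
not (S implies P): α-rule — add S, not P.
(P iff R): β-rule — branch into P, R  //  not P, not R.
  branch 1 (add P, R):
    × closes — contains both P and not P.
  branch 2 (add not P, not R):
    not (((R or not not S) and Q) iff (T implies (not R or P))): β-rule — branch into ((R or not not S) and Q), not (T implies (not R or P))  //  not ((R or not not S) and Q), (T implies (not R or P)).
      branch 2.1 (add ((R or not not S) and Q), not (T implies (not R or P))):
        ((R or not not S) and Q): α-rule — add (R or not not S), Q.
        not (T implies (not R or P)): α-rule — add T, not (not R or P).
        not (not R or P): α-rule — add not not R, not P.
        × closes — contains both R and not R.
      branch 2.2 (add not ((R or not not S) and Q), (T implies (not R or P))):
        not ((R or not not S) and Q): β-rule — branch into not (R or not not S)  //  not Q.
          branch 2.2.1 (add not (R or not not S)):
            not (R or not not S): α-rule — add not R, not not not S.
            not not not S: drop double negation, giving not S.
            × closes — contains both S and not S.
          branch 2.2.2 (add not Q):
            (T implies (not R or P)): β-rule — branch into not T  //  (not R or P).
              branch 2.2.2.1 (add not T):
                ○ open, literals {P=F, Q=F, R=F, S=T, T=F}.
              branch 2.2.2.2 (add (not R or P)):
                (not R or P): β-rule — branch into not R  //  P.
                  branch 2.2.2.2.1 (add not R):
                    ○ open, literals {P=F, Q=F, R=F, S=T}.
                  branch 2.2.2.2.2 (add P):
                    × closes — contains both P and not P.
4 branches closed, 2 open.
Each open branch fixes some atoms; the unmentioned ones are free. Counting distinct full assignments: branch {P=F, Q=F, R=F, S=T, T=F} (none free) contributes 1 new; branch {P=F, Q=F, R=F, S=T} (T) contributes 1 new. Total: 2.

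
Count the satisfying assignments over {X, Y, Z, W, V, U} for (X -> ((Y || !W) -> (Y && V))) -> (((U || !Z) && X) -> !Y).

Initial set: {((X -> ((Y || !W) -> (Y && V))) -> (((U || !Z) && X) -> !Y))}.
((X -> ((Y || !W) -> (Y && V))) -> (((U || !Z) && X) -> !Y)): β-rule — branch into !(X -> ((Y || !W) -> (Y && V)))  //  (((U || !Z) && X) -> !Y).
  branch 1 (add !(X -> ((Y || !W) -> (Y && V)))):
    !(X -> ((Y || !W) -> (Y && V))): α-rule — add X, !((Y || !W) -> (Y && V)).
    !((Y || !W) -> (Y && V)): α-rule — add (Y || !W), !(Y && V).
    (Y || !W): β-rule — branch into Y  //  !W.
      branch 1.1 (add Y):
        !(Y && V): β-rule — branch into !Y  //  !V.
          branch 1.1.1 (add !Y):
            × closes — contains both Y and !Y.
          branch 1.1.2 (add !V):
            ○ open, literals {V=0, X=1, Y=1}.
      branch 1.2 (add !W):
        !(Y && V): β-rule — branch into !Y  //  !V.
          branch 1.2.1 (add !Y):
            ○ open, literals {W=0, X=1, Y=0}.
          branch 1.2.2 (add !V):
            ○ open, literals {V=0, W=0, X=1}.
  branch 2 (add (((U || !Z) && X) -> !Y)):
    (((U || !Z) && X) -> !Y): β-rule — branch into !((U || !Z) && X)  //  !Y.
      branch 2.1 (add !((U || !Z) && X)):
        !((U || !Z) && X): β-rule — branch into !(U || !Z)  //  !X.
          branch 2.1.1 (add !(U || !Z)):
            !(U || !Z): α-rule — add !U, !!Z.
            ○ open, literals {U=0, Z=1}.
          branch 2.1.2 (add !X):
            ○ open, literals {X=0}.
      branch 2.2 (add !Y):
        ○ open, literals {Y=0}.
1 branch closed, 6 open.
Each open branch fixes some atoms; the unmentioned ones are free. Counting distinct full assignments: branch {V=0, X=1, Y=1} (Z, W, U) contributes 8 new; branch {W=0, X=1, Y=0} (Z, V, U) contributes 8 new; branch {V=0, W=0, X=1} (Y, Z, U) contributes 0 new; branch {U=0, Z=1} (X, Y, W, V) contributes 12 new; branch {X=0} (Y, Z, W, V, U) contributes 24 new; branch {Y=0} (X, Z, W, V, U) contributes 6 new. Total: 58.

58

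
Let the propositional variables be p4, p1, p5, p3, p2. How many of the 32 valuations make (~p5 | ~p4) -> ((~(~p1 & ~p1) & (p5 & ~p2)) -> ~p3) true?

31

Initial set: {((~p5 | ~p4) -> ((~(~p1 & ~p1) & (p5 & ~p2)) -> ~p3))}.
((~p5 | ~p4) -> ((~(~p1 & ~p1) & (p5 & ~p2)) -> ~p3)): β-rule — branch into ~(~p5 | ~p4)  //  ((~(~p1 & ~p1) & (p5 & ~p2)) -> ~p3).
  branch 1 (add ~(~p5 | ~p4)):
    ~(~p5 | ~p4): α-rule — add ~~p5, ~~p4.
    ○ open, literals {p4=1, p5=1}.
  branch 2 (add ((~(~p1 & ~p1) & (p5 & ~p2)) -> ~p3)):
    ((~(~p1 & ~p1) & (p5 & ~p2)) -> ~p3): β-rule — branch into ~(~(~p1 & ~p1) & (p5 & ~p2))  //  ~p3.
      branch 2.1 (add ~(~(~p1 & ~p1) & (p5 & ~p2))):
        ~(~(~p1 & ~p1) & (p5 & ~p2)): β-rule — branch into ~~(~p1 & ~p1)  //  ~(p5 & ~p2).
          branch 2.1.1 (add ~~(~p1 & ~p1)):
            ~~(~p1 & ~p1): α-rule — add ~p1, ~p1.
            ○ open, literals {p1=0}.
          branch 2.1.2 (add ~(p5 & ~p2)):
            ~(p5 & ~p2): β-rule — branch into ~p5  //  ~~p2.
              branch 2.1.2.1 (add ~p5):
                ○ open, literals {p5=0}.
              branch 2.1.2.2 (add ~~p2):
                ○ open, literals {p2=1}.
      branch 2.2 (add ~p3):
        ○ open, literals {p3=0}.
0 branches closed, 5 open.
Each open branch fixes some atoms; the unmentioned ones are free. Counting distinct full assignments: branch {p4=1, p5=1} (p1, p3, p2) contributes 8 new; branch {p1=0} (p4, p5, p3, p2) contributes 12 new; branch {p5=0} (p4, p1, p3, p2) contributes 8 new; branch {p2=1} (p4, p1, p5, p3) contributes 2 new; branch {p3=0} (p4, p1, p5, p2) contributes 1 new. Total: 31.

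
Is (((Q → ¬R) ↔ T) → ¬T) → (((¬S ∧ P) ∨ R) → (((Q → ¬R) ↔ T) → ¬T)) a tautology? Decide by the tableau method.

Assume the negation and expand:
Initial set: {¬((((Q → ¬R) ↔ T) → ¬T) → (((¬S ∧ P) ∨ R) → (((Q → ¬R) ↔ T) → ¬T)))}.
¬((((Q → ¬R) ↔ T) → ¬T) → (((¬S ∧ P) ∨ R) → (((Q → ¬R) ↔ T) → ¬T))): α-rule — add (((Q → ¬R) ↔ T) → ¬T), ¬(((¬S ∧ P) ∨ R) → (((Q → ¬R) ↔ T) → ¬T)).
¬(((¬S ∧ P) ∨ R) → (((Q → ¬R) ↔ T) → ¬T)): α-rule — add ((¬S ∧ P) ∨ R), ¬(((Q → ¬R) ↔ T) → ¬T).
¬(((Q → ¬R) ↔ T) → ¬T): α-rule — add ((Q → ¬R) ↔ T), ¬¬T.
(((Q → ¬R) ↔ T) → ¬T): β-rule — branch into ¬((Q → ¬R) ↔ T)  //  ¬T.
  branch 1 (add ¬((Q → ¬R) ↔ T)):
    ((¬S ∧ P) ∨ R): β-rule — branch into (¬S ∧ P)  //  R.
      branch 1.1 (add (¬S ∧ P)):
        (¬S ∧ P): α-rule — add ¬S, P.
        ((Q → ¬R) ↔ T): β-rule — branch into (Q → ¬R), T  //  ¬(Q → ¬R), ¬T.
          branch 1.1.1 (add (Q → ¬R), T):
            ¬((Q → ¬R) ↔ T): β-rule — branch into (Q → ¬R), ¬T  //  ¬(Q → ¬R), T.
              branch 1.1.1.1 (add (Q → ¬R), ¬T):
                × closes — contains both T and ¬T.
              branch 1.1.1.2 (add ¬(Q → ¬R), T):
                ¬(Q → ¬R): α-rule — add Q, ¬¬R.
                (Q → ¬R): β-rule — branch into ¬Q  //  ¬R.
                  branch 1.1.1.2.1 (add ¬Q):
                    × closes — contains both Q and ¬Q.
                  branch 1.1.1.2.2 (add ¬R):
                    × closes — contains both R and ¬R.
          branch 1.1.2 (add ¬(Q → ¬R), ¬T):
            × closes — contains both T and ¬T.
      branch 1.2 (add R):
        ((Q → ¬R) ↔ T): β-rule — branch into (Q → ¬R), T  //  ¬(Q → ¬R), ¬T.
          branch 1.2.1 (add (Q → ¬R), T):
            ¬((Q → ¬R) ↔ T): β-rule — branch into (Q → ¬R), ¬T  //  ¬(Q → ¬R), T.
              branch 1.2.1.1 (add (Q → ¬R), ¬T):
                × closes — contains both T and ¬T.
              branch 1.2.1.2 (add ¬(Q → ¬R), T):
                ¬(Q → ¬R): α-rule — add Q, ¬¬R.
                (Q → ¬R): β-rule — branch into ¬Q  //  ¬R.
                  branch 1.2.1.2.1 (add ¬Q):
                    × closes — contains both Q and ¬Q.
                  branch 1.2.1.2.2 (add ¬R):
                    × closes — contains both R and ¬R.
          branch 1.2.2 (add ¬(Q → ¬R), ¬T):
            × closes — contains both T and ¬T.
  branch 2 (add ¬T):
    × closes — contains both T and ¬T.
All 9 branches close.
Every branch closed, so the negation is unsatisfiable and the formula is valid.

Valid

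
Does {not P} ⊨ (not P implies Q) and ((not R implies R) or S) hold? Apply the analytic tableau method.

Initial set: {T not P; F ((not P implies Q) and ((not R implies R) or S))}.
F ((not P implies Q) and ((not R implies R) or S)): β-rule — branch into F (not P implies Q)  //  F ((not R implies R) or S).
  branch 1 (add F (not P implies Q)):
    F (not P implies Q): α-rule — add T not P, F Q.
    ○ open, literals {P=0, Q=0}.
  branch 2 (add F ((not R implies R) or S)):
    F ((not R implies R) or S): α-rule — add F (not R implies R), F S.
    F (not R implies R): α-rule — add T not R, F R.
    ○ open, literals {P=0, R=0, S=0}.
0 branches closed, 2 open.
An open branch gives a countermodel: P=0, Q=0 (unmentioned atoms arbitrary); the premises hold there but the conclusion fails.

No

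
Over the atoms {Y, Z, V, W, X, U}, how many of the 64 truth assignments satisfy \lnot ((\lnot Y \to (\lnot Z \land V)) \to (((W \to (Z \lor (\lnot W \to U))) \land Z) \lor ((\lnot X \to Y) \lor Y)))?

Initial set: {T \lnot ((\lnot Y \to (\lnot Z \land V)) \to (((W \to (Z \lor (\lnot W \to U))) \land Z) \lor ((\lnot X \to Y) \lor Y)))}.
T \lnot ((\lnot Y \to (\lnot Z \land V)) \to (((W \to (Z \lor (\lnot W \to U))) \land Z) \lor ((\lnot X \to Y) \lor Y))): α-rule — add T (\lnot Y \to (\lnot Z \land V)), F (((W \to (Z \lor (\lnot W \to U))) \land Z) \lor ((\lnot X \to Y) \lor Y)).
F (((W \to (Z \lor (\lnot W \to U))) \land Z) \lor ((\lnot X \to Y) \lor Y)): α-rule — add F ((W \to (Z \lor (\lnot W \to U))) \land Z), F ((\lnot X \to Y) \lor Y).
F ((\lnot X \to Y) \lor Y): α-rule — add F (\lnot X \to Y), F Y.
F (\lnot X \to Y): α-rule — add T \lnot X, F Y.
T (\lnot Y \to (\lnot Z \land V)): β-rule — branch into F \lnot Y  //  T (\lnot Z \land V).
  branch 1 (add F \lnot Y):
    × closes — contains both Y and \lnot Y.
  branch 2 (add T (\lnot Z \land V)):
    T (\lnot Z \land V): α-rule — add T \lnot Z, T V.
    F ((W \to (Z \lor (\lnot W \to U))) \land Z): β-rule — branch into F (W \to (Z \lor (\lnot W \to U)))  //  F Z.
      branch 2.1 (add F (W \to (Z \lor (\lnot W \to U)))):
        F (W \to (Z \lor (\lnot W \to U))): α-rule — add T W, F (Z \lor (\lnot W \to U)).
        F (Z \lor (\lnot W \to U)): α-rule — add F Z, F (\lnot W \to U).
        F (\lnot W \to U): α-rule — add T \lnot W, F U.
        × closes — contains both W and \lnot W.
      branch 2.2 (add F Z):
        ○ open, literals {V=T, X=F, Y=F, Z=F}.
2 branches closed, 1 open.
Each open branch fixes some atoms; the unmentioned ones are free. Counting distinct full assignments: branch {V=T, X=F, Y=F, Z=F} (W, U) contributes 4 new. Total: 4.

4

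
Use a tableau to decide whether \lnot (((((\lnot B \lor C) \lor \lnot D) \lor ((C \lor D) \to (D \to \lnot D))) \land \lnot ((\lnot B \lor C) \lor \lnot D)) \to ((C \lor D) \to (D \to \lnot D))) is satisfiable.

Initial set: {\lnot (((((\lnot B \lor C) \lor \lnot D) \lor ((C \lor D) \to (D \to \lnot D))) \land \lnot ((\lnot B \lor C) \lor \lnot D)) \to ((C \lor D) \to (D \to \lnot D)))}.
\lnot (((((\lnot B \lor C) \lor \lnot D) \lor ((C \lor D) \to (D \to \lnot D))) \land \lnot ((\lnot B \lor C) \lor \lnot D)) \to ((C \lor D) \to (D \to \lnot D))): α-rule — add ((((\lnot B \lor C) \lor \lnot D) \lor ((C \lor D) \to (D \to \lnot D))) \land \lnot ((\lnot B \lor C) \lor \lnot D)), \lnot ((C \lor D) \to (D \to \lnot D)).
((((\lnot B \lor C) \lor \lnot D) \lor ((C \lor D) \to (D \to \lnot D))) \land \lnot ((\lnot B \lor C) \lor \lnot D)): α-rule — add (((\lnot B \lor C) \lor \lnot D) \lor ((C \lor D) \to (D \to \lnot D))), \lnot ((\lnot B \lor C) \lor \lnot D).
\lnot ((C \lor D) \to (D \to \lnot D)): α-rule — add (C \lor D), \lnot (D \to \lnot D).
\lnot ((\lnot B \lor C) \lor \lnot D): α-rule — add \lnot (\lnot B \lor C), \lnot \lnot D.
\lnot (D \to \lnot D): α-rule — add D, \lnot \lnot D.
\lnot (\lnot B \lor C): α-rule — add \lnot \lnot B, \lnot C.
(((\lnot B \lor C) \lor \lnot D) \lor ((C \lor D) \to (D \to \lnot D))): β-rule — branch into ((\lnot B \lor C) \lor \lnot D)  //  ((C \lor D) \to (D \to \lnot D)).
  branch 1 (add ((\lnot B \lor C) \lor \lnot D)):
    (C \lor D): β-rule — branch into C  //  D.
      branch 1.1 (add C):
        × closes — contains both C and \lnot C.
      branch 1.2 (add D):
        ((\lnot B \lor C) \lor \lnot D): β-rule — branch into (\lnot B \lor C)  //  \lnot D.
          branch 1.2.1 (add (\lnot B \lor C)):
            (\lnot B \lor C): β-rule — branch into \lnot B  //  C.
              branch 1.2.1.1 (add \lnot B):
                × closes — contains both B and \lnot B.
              branch 1.2.1.2 (add C):
                × closes — contains both C and \lnot C.
          branch 1.2.2 (add \lnot D):
            × closes — contains both D and \lnot D.
  branch 2 (add ((C \lor D) \to (D \to \lnot D))):
    (C \lor D): β-rule — branch into C  //  D.
      branch 2.1 (add C):
        × closes — contains both C and \lnot C.
      branch 2.2 (add D):
        ((C \lor D) \to (D \to \lnot D)): β-rule — branch into \lnot (C \lor D)  //  (D \to \lnot D).
          branch 2.2.1 (add \lnot (C \lor D)):
            \lnot (C \lor D): α-rule — add \lnot C, \lnot D.
            × closes — contains both D and \lnot D.
          branch 2.2.2 (add (D \to \lnot D)):
            (D \to \lnot D): β-rule — branch into \lnot D  //  \lnot D.
              branch 2.2.2.1 (add \lnot D):
                × closes — contains both D and \lnot D.
              branch 2.2.2.2 (add \lnot D):
                × closes — contains both D and \lnot D.
All 8 branches close.
Every branch closed; the formula is unsatisfiable.

Unsatisfiable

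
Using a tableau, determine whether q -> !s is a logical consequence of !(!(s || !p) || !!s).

Initial set: {!(!(s || !p) || !!s); !(q -> !s)}.
!(!(s || !p) || !!s): α-rule — add !!(s || !p), !!!s.
!(q -> !s): α-rule — add q, !!s.
!!!s: drop double negation, giving !s.
× closes — contains both s and !s.
All 1 branch closes.
Every branch closed, so the premises entail the conclusion.

Yes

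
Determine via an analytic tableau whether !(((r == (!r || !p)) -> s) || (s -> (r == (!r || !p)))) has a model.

Unsatisfiable

Initial set: {!(((r == (!r || !p)) -> s) || (s -> (r == (!r || !p))))}.
!(((r == (!r || !p)) -> s) || (s -> (r == (!r || !p)))): α-rule — add !((r == (!r || !p)) -> s), !(s -> (r == (!r || !p))).
!((r == (!r || !p)) -> s): α-rule — add (r == (!r || !p)), !s.
!(s -> (r == (!r || !p))): α-rule — add s, !(r == (!r || !p)).
× closes — contains both s and !s.
All 1 branch closes.
Every branch closed; the formula is unsatisfiable.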